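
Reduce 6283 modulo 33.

13

6283 = 190*33 + 13, so 6283 ≡ 13 (mod 33).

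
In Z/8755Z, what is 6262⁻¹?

7568

Apply the Euclidean algorithm and back-substitute:
8755 = 1·6262 + 2493
6262 = 2·2493 + 1276
2493 = 1·1276 + 1217
1276 = 1·1217 + 59
1217 = 20·59 + 37
59 = 1·37 + 22
37 = 1·22 + 15
22 = 1·15 + 7
15 = 2·7 + 1
7 = 7·1 + 0
gcd(6262, 8755) = 1, so the inverse exists.
Bézout: 1 = 849·8755 − 1187·6262.
So 6262⁻¹ ≡ −1187 ≡ 7568 (mod 8755).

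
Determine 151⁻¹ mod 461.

403

Run the extended Euclidean algorithm:
461 = 3*151 + 8
151 = 18*8 + 7
8 = 1*7 + 1
7 = 7*1 + 0
gcd(151, 461) = 1, so the inverse exists.
Back-substitute for 1:
1 = 1*8 − 1*7
  = −1*151 + 19*8
  = 19*461 − 58*151
So 151⁻¹ ≡ −58 ≡ 403 (mod 461).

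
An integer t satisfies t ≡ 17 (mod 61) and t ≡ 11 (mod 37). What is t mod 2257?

61⁻¹ mod 37: 61·17 ≡ 1 (mod 37), so 61⁻¹ ≡ 17.
t = 17 + 61·((11 − 17)·17 mod 37) = 17 + 61·9 = 566.

566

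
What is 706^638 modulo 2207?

591

638 in binary is 1001111110, i.e. 638 = 512 + 64 + 32 + 16 + 8 + 4 + 2.
706^1 ≡ 706 (mod 2207)
706^2 ≡ 706^2 = 498436 ≡ 1861 (mod 2207)
706^4 ≡ 1861^2 = 3463321 ≡ 538 (mod 2207)
706^8 ≡ 538^2 = 289444 ≡ 327 (mod 2207)
706^16 ≡ 327^2 = 106929 ≡ 993 (mod 2207)
706^32 ≡ 993^2 = 986049 ≡ 1727 (mod 2207)
706^64 ≡ 1727^2 = 2982529 ≡ 872 (mod 2207)
706^128 ≡ 872^2 = 760384 ≡ 1176 (mod 2207)
706^256 ≡ 1176^2 = 1382976 ≡ 1394 (mod 2207)
706^512 ≡ 1394^2 = 1943236 ≡ 1076 (mod 2207)
706^638 = 706^512 * 706^64 * 706^32 * 706^16 * 706^8 * 706^4 * 706^2 ≡ 1076 * 872 * 1727 * 993 * 327 * 538 * 1861 (mod 2207).
Accumulate the product:
1076 * 872 = 938272 ≡ 297
297 * 1727 = 512919 ≡ 895
895 * 993 = 888735 ≡ 1521
1521 * 327 = 497367 ≡ 792
792 * 538 = 426096 ≡ 145
145 * 1861 = 269845 ≡ 591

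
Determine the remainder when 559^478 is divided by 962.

403

478 in binary is 111011110, i.e. 478 = 256 + 128 + 64 + 16 + 8 + 4 + 2.
559^1 ≡ 559 (mod 962)
559^2 ≡ 559^2 = 312481 ≡ 793 (mod 962)
559^4 ≡ 793^2 = 628849 ≡ 663 (mod 962)
559^8 ≡ 663^2 = 439569 ≡ 897 (mod 962)
559^16 ≡ 897^2 = 804609 ≡ 377 (mod 962)
559^32 ≡ 377^2 = 142129 ≡ 715 (mod 962)
559^64 ≡ 715^2 = 511225 ≡ 403 (mod 962)
559^128 ≡ 403^2 = 162409 ≡ 793 (mod 962)
559^256 ≡ 793^2 = 628849 ≡ 663 (mod 962)
559^478 = 559^256 · 559^128 · 559^64 · 559^16 · 559^8 · 559^4 · 559^2 ≡ 663 · 793 · 403 · 377 · 897 · 663 · 793 (mod 962).
Accumulate the product:
663 · 793 = 525759 ≡ 507
507 · 403 = 204321 ≡ 377
377 · 377 = 142129 ≡ 715
715 · 897 = 641355 ≡ 663
663 · 663 = 439569 ≡ 897
897 · 793 = 711321 ≡ 403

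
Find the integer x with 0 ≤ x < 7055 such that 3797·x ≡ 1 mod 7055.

3233

By the extended Euclidean algorithm:
7055 = 1×3797 + 3258
3797 = 1×3258 + 539
3258 = 6×539 + 24
539 = 22×24 + 11
24 = 2×11 + 2
11 = 5×2 + 1
2 = 2×1 + 0
gcd(3797, 7055) = 1, so the inverse exists.
Back-substitute for 1:
1 = 1×11 − 5×2
  = −5×24 + 11×11
  = 11×539 − 247×24
  = −247×3258 + 1493×539
  = 1493×3797 − 1740×3258
  = −1740×7055 + 3233×3797
So 3797⁻¹ ≡ 3233 (mod 7055).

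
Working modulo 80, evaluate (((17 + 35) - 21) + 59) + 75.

17 + 35 = 52
52 - 21 = 31
31 + 59 = 90 ≡ 10 (mod 80)
10 + 75 = 85 ≡ 5 (mod 80)

5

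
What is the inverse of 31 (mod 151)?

By the extended Euclidean algorithm:
151 = 4·31 + 27
31 = 1·27 + 4
27 = 6·4 + 3
4 = 1·3 + 1
3 = 3·1 + 0
gcd(31, 151) = 1, so the inverse exists.
Back-substitute for 1:
1 = 1·4 − 1·3
  = −1·27 + 7·4
  = 7·31 − 8·27
  = −8·151 + 39·31
So 31⁻¹ ≡ 39 (mod 151).

39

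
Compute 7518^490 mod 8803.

490 in binary is 111101010, i.e. 490 = 256 + 128 + 64 + 32 + 8 + 2.
7518^1 ≡ 7518 (mod 8803)
7518^2 ≡ 7518^2 = 56520324 ≡ 5064 (mod 8803)
7518^4 ≡ 5064^2 = 25644096 ≡ 957 (mod 8803)
7518^8 ≡ 957^2 = 915849 ≡ 337 (mod 8803)
7518^16 ≡ 337^2 = 113569 ≡ 7933 (mod 8803)
7518^32 ≡ 7933^2 = 62932489 ≡ 8645 (mod 8803)
7518^64 ≡ 8645^2 = 74736025 ≡ 7358 (mod 8803)
7518^128 ≡ 7358^2 = 54140164 ≡ 1714 (mod 8803)
7518^256 ≡ 1714^2 = 2937796 ≡ 6397 (mod 8803)
7518^490 = 7518^256 × 7518^128 × 7518^64 × 7518^32 × 7518^8 × 7518^2 ≡ 6397 × 1714 × 7358 × 8645 × 337 × 5064 (mod 8803).
Accumulate the product:
6397 × 1714 = 10964458 ≡ 4723
4723 × 7358 = 34751834 ≡ 6393
6393 × 8645 = 55267485 ≡ 2251
2251 × 337 = 758587 ≡ 1529
1529 × 5064 = 7742856 ≡ 5019

5019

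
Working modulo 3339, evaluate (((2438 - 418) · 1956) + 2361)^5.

2331

2438 - 418 = 2020
2020 · 1956 = 3951120 ≡ 1083 (mod 3339)
1083 + 2361 = 3444 ≡ 105 (mod 3339)
(105)^5 ≡ 2331 (mod 3339)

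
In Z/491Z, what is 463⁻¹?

Run the extended Euclidean algorithm:
491 = 1*463 + 28
463 = 16*28 + 15
28 = 1*15 + 13
15 = 1*13 + 2
13 = 6*2 + 1
2 = 2*1 + 0
gcd(463, 491) = 1, so the inverse exists.
Bézout: 1 = 215*491 − 228*463.
So 463⁻¹ ≡ −228 ≡ 263 (mod 491).

263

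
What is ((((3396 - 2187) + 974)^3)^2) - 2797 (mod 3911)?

2148

3396 - 2187 = 1209
1209 + 974 = 2183
(2183)^3 ≡ 1948 (mod 3911)
(1948)^2 ≡ 1034 (mod 3911)
1034 - 2797 = -1763 ≡ 2148 (mod 3911)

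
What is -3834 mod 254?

230

-3834 = -16·254 + 230, so -3834 ≡ 230 (mod 254).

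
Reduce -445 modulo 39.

23

-445 = -12×39 + 23, so -445 ≡ 23 (mod 39).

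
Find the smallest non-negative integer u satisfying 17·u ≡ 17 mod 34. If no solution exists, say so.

gcd(17, 34) = 17, and 17 | 17, so solutions exist.
Divide through by 17: 1·u mod 2 = 1.
1⁻¹ ≡ 1 (mod 2).
u ≡ 1·1 ≡ 1 (mod 2).
The smallest non-negative solution is u = 1.

1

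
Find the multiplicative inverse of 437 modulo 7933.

Run the extended Euclidean algorithm:
7933 = 18·437 + 67
437 = 6·67 + 35
67 = 1·35 + 32
35 = 1·32 + 3
32 = 10·3 + 2
3 = 1·2 + 1
2 = 2·1 + 0
gcd(437, 7933) = 1, so the inverse exists.
Back-substitute for 1:
1 = 1·3 − 1·2
  = −1·32 + 11·3
  = 11·35 − 12·32
  = −12·67 + 23·35
  = 23·437 − 150·67
  = −150·7933 + 2723·437
So 437⁻¹ ≡ 2723 (mod 7933).

2723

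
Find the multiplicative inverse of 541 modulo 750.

Run the extended Euclidean algorithm:
750 = 1·541 + 209
541 = 2·209 + 123
209 = 1·123 + 86
123 = 1·86 + 37
86 = 2·37 + 12
37 = 3·12 + 1
12 = 12·1 + 0
gcd(541, 750) = 1, so the inverse exists.
Back-substitute for 1:
1 = 1·37 − 3·12
  = −3·86 + 7·37
  = 7·123 − 10·86
  = −10·209 + 17·123
  = 17·541 − 44·209
  = −44·750 + 61·541
So 541⁻¹ ≡ 61 (mod 750).

61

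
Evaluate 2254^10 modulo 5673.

10 in binary is 1010, i.e. 10 = 8 + 2.
2254^1 ≡ 2254 (mod 5673)
2254^2 ≡ 2254^2 = 5080516 ≡ 3181 (mod 5673)
2254^4 ≡ 3181^2 = 10118761 ≡ 3802 (mod 5673)
2254^8 ≡ 3802^2 = 14455204 ≡ 400 (mod 5673)
2254^10 = 2254^8 · 2254^2 ≡ 400 · 3181 (mod 5673).
400 · 3181 = 1272400 ≡ 1648 (mod 5673).

1648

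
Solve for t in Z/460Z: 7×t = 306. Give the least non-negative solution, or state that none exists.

438

gcd(7, 460) = 1, so a unique solution mod 460 exists.
7⁻¹ ≡ 263 (mod 460).
t ≡ 263×306 ≡ 438 (mod 460).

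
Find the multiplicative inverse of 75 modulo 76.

By the extended Euclidean algorithm:
76 = 1×75 + 1
75 = 75×1 + 0
gcd(75, 76) = 1, so the inverse exists.
Back-substitute for 1:
1 = 1×76 − 1×75
So 75⁻¹ ≡ −1 ≡ 75 (mod 76).

75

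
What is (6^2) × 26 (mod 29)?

(6)^2 ≡ 7 (mod 29)
7 × 26 = 182 ≡ 8 (mod 29)

8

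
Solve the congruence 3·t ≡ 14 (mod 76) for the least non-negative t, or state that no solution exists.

gcd(3, 76) = 1, so a unique solution mod 76 exists.
3⁻¹ ≡ 51 (mod 76).
t ≡ 51·14 ≡ 30 (mod 76).

30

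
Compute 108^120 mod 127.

1

Using repeated squaring:
120 in binary is 1111000, i.e. 120 = 64 + 32 + 16 + 8.
108^1 ≡ 108 (mod 127)
108^2 ≡ 108^2 = 11664 ≡ 107 (mod 127)
108^4 ≡ 107^2 = 11449 ≡ 19 (mod 127)
108^8 ≡ 19^2 = 361 ≡ 107 (mod 127)
108^16 ≡ 107^2 = 11449 ≡ 19 (mod 127)
108^32 ≡ 19^2 = 361 ≡ 107 (mod 127)
108^64 ≡ 107^2 = 11449 ≡ 19 (mod 127)
108^120 = 108^64 · 108^32 · 108^16 · 108^8 ≡ 19 · 107 · 19 · 107 (mod 127).
Accumulate the product:
19 · 107 = 2033 ≡ 1
1 · 19 = 19
19 · 107 = 2033 ≡ 1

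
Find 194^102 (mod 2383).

Using repeated squaring:
102 in binary is 1100110, i.e. 102 = 64 + 32 + 4 + 2.
194^1 ≡ 194 (mod 2383)
194^2 ≡ 194^2 = 37636 ≡ 1891 (mod 2383)
194^4 ≡ 1891^2 = 3575881 ≡ 1381 (mod 2383)
194^8 ≡ 1381^2 = 1907161 ≡ 761 (mod 2383)
194^16 ≡ 761^2 = 579121 ≡ 52 (mod 2383)
194^32 ≡ 52^2 = 2704 ≡ 321 (mod 2383)
194^64 ≡ 321^2 = 103041 ≡ 572 (mod 2383)
194^102 = 194^64 × 194^32 × 194^4 × 194^2 ≡ 572 × 321 × 1381 × 1891 (mod 2383).
Accumulate the product:
572 × 321 = 183612 ≡ 121
121 × 1381 = 167101 ≡ 291
291 × 1891 = 550281 ≡ 2191

2191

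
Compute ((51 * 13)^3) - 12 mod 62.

11

51 * 13 = 663 ≡ 43 (mod 62)
(43)^3 ≡ 23 (mod 62)
23 - 12 = 11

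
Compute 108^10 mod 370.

34

By square-and-multiply:
10 in binary is 1010, i.e. 10 = 8 + 2.
108^1 ≡ 108 (mod 370)
108^2 ≡ 108^2 = 11664 ≡ 194 (mod 370)
108^4 ≡ 194^2 = 37636 ≡ 266 (mod 370)
108^8 ≡ 266^2 = 70756 ≡ 86 (mod 370)
108^10 = 108^8 * 108^2 ≡ 86 * 194 (mod 370).
86 * 194 = 16684 ≡ 34 (mod 370).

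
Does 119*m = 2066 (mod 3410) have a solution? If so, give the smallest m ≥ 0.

gcd(119, 3410) = 1, so a unique solution mod 3410 exists.
119⁻¹ ≡ 2579 (mod 3410).
m ≡ 2579*2066 ≡ 1794 (mod 3410).

1794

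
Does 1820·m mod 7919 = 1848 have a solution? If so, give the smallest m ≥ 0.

gcd(1820, 7919) = 1, so a unique solution mod 7919 exists.
1820⁻¹ ≡ 6531 (mod 7919).
m ≡ 6531·1848 ≡ 732 (mod 7919).

732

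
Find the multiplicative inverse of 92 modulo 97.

58

By the extended Euclidean algorithm:
97 = 1·92 + 5
92 = 18·5 + 2
5 = 2·2 + 1
2 = 2·1 + 0
gcd(92, 97) = 1, so the inverse exists.
Back-substitute for 1:
1 = 1·5 − 2·2
  = −2·92 + 37·5
  = 37·97 − 39·92
So 92⁻¹ ≡ −39 ≡ 58 (mod 97).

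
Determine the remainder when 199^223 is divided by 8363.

2399

By square-and-multiply:
223 in binary is 11011111, i.e. 223 = 128 + 64 + 16 + 8 + 4 + 2 + 1.
199^1 ≡ 199 (mod 8363)
199^2 ≡ 199^2 = 39601 ≡ 6149 (mod 8363)
199^4 ≡ 6149^2 = 37810201 ≡ 1078 (mod 8363)
199^8 ≡ 1078^2 = 1162084 ≡ 7990 (mod 8363)
199^16 ≡ 7990^2 = 63840100 ≡ 5321 (mod 8363)
199^32 ≡ 5321^2 = 28313041 ≡ 4286 (mod 8363)
199^64 ≡ 4286^2 = 18369796 ≡ 4648 (mod 8363)
199^128 ≡ 4648^2 = 21603904 ≡ 2275 (mod 8363)
199^223 = 199^128 * 199^64 * 199^16 * 199^8 * 199^4 * 199^2 * 199^1 ≡ 2275 * 4648 * 5321 * 7990 * 1078 * 6149 * 199 (mod 8363).
Accumulate the product:
2275 * 4648 = 10574200 ≡ 3368
3368 * 5321 = 17921128 ≡ 7582
7582 * 7990 = 60580180 ≡ 6971
6971 * 1078 = 7514738 ≡ 4764
4764 * 6149 = 29293836 ≡ 6610
6610 * 199 = 1315390 ≡ 2399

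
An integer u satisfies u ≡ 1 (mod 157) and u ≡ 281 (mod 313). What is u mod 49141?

38780

157⁻¹ mod 313: 157×2 ≡ 1 (mod 313), so 157⁻¹ ≡ 2.
u = 1 + 157×((281 − 1)×2 mod 313) = 1 + 157×247 = 38780.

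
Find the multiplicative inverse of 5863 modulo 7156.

1367

7156 = 1·5863 + 1293
5863 = 4·1293 + 691
1293 = 1·691 + 602
691 = 1·602 + 89
602 = 6·89 + 68
89 = 1·68 + 21
68 = 3·21 + 5
21 = 4·5 + 1
5 = 5·1 + 0
gcd(5863, 7156) = 1, so the inverse exists.
Back-substitute for 1:
1 = 1·21 − 4·5
  = −4·68 + 13·21
  = 13·89 − 17·68
  = −17·602 + 115·89
  = 115·691 − 132·602
  = −132·1293 + 247·691
  = 247·5863 − 1120·1293
  = −1120·7156 + 1367·5863
So 5863⁻¹ ≡ 1367 (mod 7156).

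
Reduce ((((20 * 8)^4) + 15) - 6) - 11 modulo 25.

23

20 * 8 = 160 ≡ 10 (mod 25)
(10)^4 ≡ 0 (mod 25)
0 + 15 = 15
15 - 6 = 9
9 - 11 = -2 ≡ 23 (mod 25)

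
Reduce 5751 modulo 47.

17

5751 = 122*47 + 17, so 5751 ≡ 17 (mod 47).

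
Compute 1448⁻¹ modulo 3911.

Apply the Euclidean algorithm and back-substitute:
3911 = 2*1448 + 1015
1448 = 1*1015 + 433
1015 = 2*433 + 149
433 = 2*149 + 135
149 = 1*135 + 14
135 = 9*14 + 9
14 = 1*9 + 5
9 = 1*5 + 4
5 = 1*4 + 1
4 = 4*1 + 0
gcd(1448, 3911) = 1, so the inverse exists.
Back-substitute for 1:
1 = 1*5 − 1*4
  = −1*9 + 2*5
  = 2*14 − 3*9
  = −3*135 + 29*14
  = 29*149 − 32*135
  = −32*433 + 93*149
  = 93*1015 − 218*433
  = −218*1448 + 311*1015
  = 311*3911 − 840*1448
So 1448⁻¹ ≡ −840 ≡ 3071 (mod 3911).

3071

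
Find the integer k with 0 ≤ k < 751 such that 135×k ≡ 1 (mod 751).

662

Apply the Euclidean algorithm and back-substitute:
751 = 5·135 + 76
135 = 1·76 + 59
76 = 1·59 + 17
59 = 3·17 + 8
17 = 2·8 + 1
8 = 8·1 + 0
gcd(135, 751) = 1, so the inverse exists.
Bézout: 1 = 16·751 − 89·135.
So 135⁻¹ ≡ −89 ≡ 662 (mod 751).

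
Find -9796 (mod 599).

387

-9796 = -17*599 + 387, so -9796 ≡ 387 (mod 599).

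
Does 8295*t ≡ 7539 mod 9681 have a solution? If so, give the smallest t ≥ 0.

gcd(8295, 9681) = 21, and 21 | 7539, so solutions exist.
Divide through by 21: 395*t = 359 (mod 461).
395⁻¹ ≡ 454 (mod 461).
t ≡ 454*359 ≡ 253 (mod 461).
The smallest non-negative solution is t = 253.

253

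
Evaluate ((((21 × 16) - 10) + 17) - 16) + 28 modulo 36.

21 × 16 = 336 ≡ 12 (mod 36)
12 - 10 = 2
2 + 17 = 19
19 - 16 = 3
3 + 28 = 31

31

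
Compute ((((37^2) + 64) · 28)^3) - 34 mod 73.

56

(37)^2 ≡ 55 (mod 73)
55 + 64 = 119 ≡ 46 (mod 73)
46 · 28 = 1288 ≡ 47 (mod 73)
(47)^3 ≡ 17 (mod 73)
17 - 34 = -17 ≡ 56 (mod 73)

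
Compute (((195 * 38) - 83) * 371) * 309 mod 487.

195 * 38 = 7410 ≡ 105 (mod 487)
105 - 83 = 22
22 * 371 = 8162 ≡ 370 (mod 487)
370 * 309 = 114330 ≡ 372 (mod 487)

372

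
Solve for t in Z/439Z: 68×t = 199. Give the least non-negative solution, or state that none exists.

gcd(68, 439) = 1, so a unique solution mod 439 exists.
68⁻¹ ≡ 368 (mod 439).
t ≡ 368×199 ≡ 358 (mod 439).

358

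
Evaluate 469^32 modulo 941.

Using repeated squaring:
469^1 ≡ 469 (mod 941)
469^2 ≡ 469^2 = 219961 ≡ 708 (mod 941)
469^4 ≡ 708^2 = 501264 ≡ 652 (mod 941)
469^8 ≡ 652^2 = 425104 ≡ 713 (mod 941)
469^16 ≡ 713^2 = 508369 ≡ 229 (mod 941)
469^32 ≡ 229^2 = 52441 ≡ 686 (mod 941)
So 469^32 ≡ 686 (mod 941).

686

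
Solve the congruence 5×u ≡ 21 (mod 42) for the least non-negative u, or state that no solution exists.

gcd(5, 42) = 1, so a unique solution mod 42 exists.
5⁻¹ ≡ 17 (mod 42).
u ≡ 17×21 ≡ 21 (mod 42).

21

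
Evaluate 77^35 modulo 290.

Using repeated squaring:
35 in binary is 100011, i.e. 35 = 32 + 2 + 1.
77^1 ≡ 77 (mod 290)
77^2 ≡ 77^2 = 5929 ≡ 129 (mod 290)
77^4 ≡ 129^2 = 16641 ≡ 111 (mod 290)
77^8 ≡ 111^2 = 12321 ≡ 141 (mod 290)
77^16 ≡ 141^2 = 19881 ≡ 161 (mod 290)
77^32 ≡ 161^2 = 25921 ≡ 111 (mod 290)
77^35 = 77^32 × 77^2 × 77^1 ≡ 111 × 129 × 77 (mod 290).
Accumulate the product:
111 × 129 = 14319 ≡ 109
109 × 77 = 8393 ≡ 273

273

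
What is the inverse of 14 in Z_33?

Apply the Euclidean algorithm and back-substitute:
33 = 2*14 + 5
14 = 2*5 + 4
5 = 1*4 + 1
4 = 4*1 + 0
gcd(14, 33) = 1, so the inverse exists.
Back-substitute for 1:
1 = 1*5 − 1*4
  = −1*14 + 3*5
  = 3*33 − 7*14
So 14⁻¹ ≡ −7 ≡ 26 (mod 33).

26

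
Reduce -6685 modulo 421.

51

-6685 = -16×421 + 51, so -6685 ≡ 51 (mod 421).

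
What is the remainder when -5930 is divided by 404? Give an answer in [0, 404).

-5930 = -15×404 + 130, so -5930 ≡ 130 (mod 404).

130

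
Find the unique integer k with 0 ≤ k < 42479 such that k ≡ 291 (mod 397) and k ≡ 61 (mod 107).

29272

397⁻¹ mod 107: 397·69 ≡ 1 (mod 107), so 397⁻¹ ≡ 69.
k = 291 + 397·((61 − 291)·69 mod 107) = 291 + 397·73 = 29272.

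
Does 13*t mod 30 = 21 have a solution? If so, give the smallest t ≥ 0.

27

gcd(13, 30) = 1, so a unique solution mod 30 exists.
13⁻¹ ≡ 7 (mod 30).
t ≡ 7*21 ≡ 27 (mod 30).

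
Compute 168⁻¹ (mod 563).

124

563 = 3·168 + 59
168 = 2·59 + 50
59 = 1·50 + 9
50 = 5·9 + 5
9 = 1·5 + 4
5 = 1·4 + 1
4 = 4·1 + 0
gcd(168, 563) = 1, so the inverse exists.
Bézout: 1 = −37·563 + 124·168.
So 168⁻¹ ≡ 124 (mod 563).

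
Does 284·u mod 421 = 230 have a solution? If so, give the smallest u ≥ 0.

69

gcd(284, 421) = 1, so a unique solution mod 421 exists.
284⁻¹ ≡ 295 (mod 421).
u ≡ 295·230 ≡ 69 (mod 421).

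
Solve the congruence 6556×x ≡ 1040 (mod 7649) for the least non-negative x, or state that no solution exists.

4009

gcd(6556, 7649) = 1, so a unique solution mod 7649 exists.
6556⁻¹ ≡ 3821 (mod 7649).
x ≡ 3821×1040 ≡ 4009 (mod 7649).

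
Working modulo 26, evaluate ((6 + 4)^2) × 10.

6 + 4 = 10
(10)^2 ≡ 22 (mod 26)
22 × 10 = 220 ≡ 12 (mod 26)

12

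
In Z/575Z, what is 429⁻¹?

Run the extended Euclidean algorithm:
575 = 1·429 + 146
429 = 2·146 + 137
146 = 1·137 + 9
137 = 15·9 + 2
9 = 4·2 + 1
2 = 2·1 + 0
gcd(429, 575) = 1, so the inverse exists.
Back-substitute for 1:
1 = 1·9 − 4·2
  = −4·137 + 61·9
  = 61·146 − 65·137
  = −65·429 + 191·146
  = 191·575 − 256·429
So 429⁻¹ ≡ −256 ≡ 319 (mod 575).

319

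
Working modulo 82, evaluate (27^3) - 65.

(27)^3 ≡ 3 (mod 82)
3 - 65 = -62 ≡ 20 (mod 82)

20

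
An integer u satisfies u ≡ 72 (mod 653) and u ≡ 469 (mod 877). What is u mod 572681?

653⁻¹ mod 877: 653*646 ≡ 1 (mod 877), so 653⁻¹ ≡ 646.
u = 72 + 653*((469 − 72)*646 mod 877) = 72 + 653*378 = 246906.

246906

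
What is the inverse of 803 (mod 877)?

557

877 = 1·803 + 74
803 = 10·74 + 63
74 = 1·63 + 11
63 = 5·11 + 8
11 = 1·8 + 3
8 = 2·3 + 2
3 = 1·2 + 1
2 = 2·1 + 0
gcd(803, 877) = 1, so the inverse exists.
Back-substitute for 1:
1 = 1·3 − 1·2
  = −1·8 + 3·3
  = 3·11 − 4·8
  = −4·63 + 23·11
  = 23·74 − 27·63
  = −27·803 + 293·74
  = 293·877 − 320·803
So 803⁻¹ ≡ −320 ≡ 557 (mod 877).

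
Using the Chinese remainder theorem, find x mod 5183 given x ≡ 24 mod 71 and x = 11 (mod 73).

71⁻¹ mod 73: 71*36 ≡ 1 (mod 73), so 71⁻¹ ≡ 36.
x = 24 + 71*((11 − 24)*36 mod 73) = 24 + 71*43 = 3077.

3077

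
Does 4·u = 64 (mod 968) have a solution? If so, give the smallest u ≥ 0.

gcd(4, 968) = 4, and 4 | 64, so solutions exist.
Divide through by 4: 1·u ≡ 16 mod 242.
1⁻¹ ≡ 1 (mod 242).
u ≡ 1·16 ≡ 16 (mod 242).
The smallest non-negative solution is u = 16.

16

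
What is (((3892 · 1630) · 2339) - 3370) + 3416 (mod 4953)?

3141

3892 · 1630 = 6343960 ≡ 4120 (mod 4953)
4120 · 2339 = 9636680 ≡ 3095 (mod 4953)
3095 - 3370 = -275 ≡ 4678 (mod 4953)
4678 + 3416 = 8094 ≡ 3141 (mod 4953)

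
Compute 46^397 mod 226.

90

397 in binary is 110001101, i.e. 397 = 256 + 128 + 8 + 4 + 1.
46^1 ≡ 46 (mod 226)
46^2 ≡ 46^2 = 2116 ≡ 82 (mod 226)
46^4 ≡ 82^2 = 6724 ≡ 170 (mod 226)
46^8 ≡ 170^2 = 28900 ≡ 198 (mod 226)
46^16 ≡ 198^2 = 39204 ≡ 106 (mod 226)
46^32 ≡ 106^2 = 11236 ≡ 162 (mod 226)
46^64 ≡ 162^2 = 26244 ≡ 28 (mod 226)
46^128 ≡ 28^2 = 784 ≡ 106 (mod 226)
46^256 ≡ 106^2 = 11236 ≡ 162 (mod 226)
46^397 = 46^256 × 46^128 × 46^8 × 46^4 × 46^1 ≡ 162 × 106 × 198 × 170 × 46 (mod 226).
Accumulate the product:
162 × 106 = 17172 ≡ 222
222 × 198 = 43956 ≡ 112
112 × 170 = 19040 ≡ 56
56 × 46 = 2576 ≡ 90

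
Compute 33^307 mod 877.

By square-and-multiply:
307 in binary is 100110011, i.e. 307 = 256 + 32 + 16 + 2 + 1.
33^1 ≡ 33 (mod 877)
33^2 ≡ 33^2 = 1089 ≡ 212 (mod 877)
33^4 ≡ 212^2 = 44944 ≡ 217 (mod 877)
33^8 ≡ 217^2 = 47089 ≡ 608 (mod 877)
33^16 ≡ 608^2 = 369664 ≡ 447 (mod 877)
33^32 ≡ 447^2 = 199809 ≡ 730 (mod 877)
33^64 ≡ 730^2 = 532900 ≡ 561 (mod 877)
33^128 ≡ 561^2 = 314721 ≡ 755 (mod 877)
33^256 ≡ 755^2 = 570025 ≡ 852 (mod 877)
33^307 = 33^256 · 33^32 · 33^16 · 33^2 · 33^1 ≡ 852 · 730 · 447 · 212 · 33 (mod 877).
Accumulate the product:
852 · 730 = 621960 ≡ 167
167 · 447 = 74649 ≡ 104
104 · 212 = 22048 ≡ 123
123 · 33 = 4059 ≡ 551

551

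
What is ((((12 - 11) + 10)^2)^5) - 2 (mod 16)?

7

12 - 11 = 1
1 + 10 = 11
(11)^2 ≡ 9 (mod 16)
(9)^5 ≡ 9 (mod 16)
9 - 2 = 7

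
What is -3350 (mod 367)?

320

-3350 = -10*367 + 320, so -3350 ≡ 320 (mod 367).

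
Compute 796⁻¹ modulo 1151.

522

By the extended Euclidean algorithm:
1151 = 1·796 + 355
796 = 2·355 + 86
355 = 4·86 + 11
86 = 7·11 + 9
11 = 1·9 + 2
9 = 4·2 + 1
2 = 2·1 + 0
gcd(796, 1151) = 1, so the inverse exists.
Bézout: 1 = −361·1151 + 522·796.
So 796⁻¹ ≡ 522 (mod 1151).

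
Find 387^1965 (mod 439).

302

By square-and-multiply:
1965 in binary is 11110101101, i.e. 1965 = 1024 + 512 + 256 + 128 + 32 + 8 + 4 + 1.
387^1 ≡ 387 (mod 439)
387^2 ≡ 387^2 = 149769 ≡ 70 (mod 439)
387^4 ≡ 70^2 = 4900 ≡ 71 (mod 439)
387^8 ≡ 71^2 = 5041 ≡ 212 (mod 439)
387^16 ≡ 212^2 = 44944 ≡ 166 (mod 439)
387^32 ≡ 166^2 = 27556 ≡ 338 (mod 439)
387^64 ≡ 338^2 = 114244 ≡ 104 (mod 439)
387^128 ≡ 104^2 = 10816 ≡ 280 (mod 439)
387^256 ≡ 280^2 = 78400 ≡ 258 (mod 439)
387^512 ≡ 258^2 = 66564 ≡ 275 (mod 439)
387^1024 ≡ 275^2 = 75625 ≡ 117 (mod 439)
387^1965 = 387^1024 × 387^512 × 387^256 × 387^128 × 387^32 × 387^8 × 387^4 × 387^1 ≡ 117 × 275 × 258 × 280 × 338 × 212 × 71 × 387 (mod 439).
Accumulate the product:
117 × 275 = 32175 ≡ 128
128 × 258 = 33024 ≡ 99
99 × 280 = 27720 ≡ 63
63 × 338 = 21294 ≡ 222
222 × 212 = 47064 ≡ 91
91 × 71 = 6461 ≡ 315
315 × 387 = 121905 ≡ 302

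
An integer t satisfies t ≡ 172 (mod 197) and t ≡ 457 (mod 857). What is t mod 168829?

197⁻¹ mod 857: 197*770 ≡ 1 (mod 857), so 197⁻¹ ≡ 770.
t = 172 + 197*((457 − 172)*770 mod 857) = 172 + 197*58 = 11598.

11598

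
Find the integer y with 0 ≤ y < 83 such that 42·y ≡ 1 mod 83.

2

By the extended Euclidean algorithm:
83 = 1×42 + 41
42 = 1×41 + 1
41 = 41×1 + 0
gcd(42, 83) = 1, so the inverse exists.
Bézout: 1 = −1×83 + 2×42.
So 42⁻¹ ≡ 2 (mod 83).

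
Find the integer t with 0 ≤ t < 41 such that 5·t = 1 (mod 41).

Run the extended Euclidean algorithm:
41 = 8×5 + 1
5 = 5×1 + 0
gcd(5, 41) = 1, so the inverse exists.
Back-substitute for 1:
1 = 1×41 − 8×5
So 5⁻¹ ≡ −8 ≡ 33 (mod 41).

33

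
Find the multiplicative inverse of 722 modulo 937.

645

Apply the Euclidean algorithm and back-substitute:
937 = 1·722 + 215
722 = 3·215 + 77
215 = 2·77 + 61
77 = 1·61 + 16
61 = 3·16 + 13
16 = 1·13 + 3
13 = 4·3 + 1
3 = 3·1 + 0
gcd(722, 937) = 1, so the inverse exists.
Bézout: 1 = 225·937 − 292·722.
So 722⁻¹ ≡ −292 ≡ 645 (mod 937).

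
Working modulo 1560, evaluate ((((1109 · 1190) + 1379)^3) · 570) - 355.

1109 · 1190 = 1319710 ≡ 1510 (mod 1560)
1510 + 1379 = 2889 ≡ 1329 (mod 1560)
(1329)^3 ≡ 729 (mod 1560)
729 · 570 = 415530 ≡ 570 (mod 1560)
570 - 355 = 215

215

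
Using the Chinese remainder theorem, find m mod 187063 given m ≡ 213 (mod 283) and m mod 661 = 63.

283⁻¹ mod 661: 283*327 ≡ 1 (mod 661), so 283⁻¹ ≡ 327.
m = 213 + 283*((63 − 213)*327 mod 661) = 213 + 283*525 = 148788.

148788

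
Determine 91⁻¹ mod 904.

Run the extended Euclidean algorithm:
904 = 9·91 + 85
91 = 1·85 + 6
85 = 14·6 + 1
6 = 6·1 + 0
gcd(91, 904) = 1, so the inverse exists.
Bézout: 1 = 15·904 − 149·91.
So 91⁻¹ ≡ −149 ≡ 755 (mod 904).

755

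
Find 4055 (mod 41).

4055 = 98×41 + 37, so 4055 ≡ 37 (mod 41).

37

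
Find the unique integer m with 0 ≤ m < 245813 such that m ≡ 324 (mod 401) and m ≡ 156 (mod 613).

401⁻¹ mod 613: 401×373 ≡ 1 (mod 613), so 401⁻¹ ≡ 373.
m = 324 + 401×((156 − 324)×373 mod 613) = 324 + 401×475 = 190799.

190799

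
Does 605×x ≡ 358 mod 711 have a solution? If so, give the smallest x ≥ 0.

gcd(605, 711) = 1, so a unique solution mod 711 exists.
605⁻¹ ≡ 275 (mod 711).
x ≡ 275×358 ≡ 332 (mod 711).

332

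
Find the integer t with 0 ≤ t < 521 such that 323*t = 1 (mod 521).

521 = 1·323 + 198
323 = 1·198 + 125
198 = 1·125 + 73
125 = 1·73 + 52
73 = 1·52 + 21
52 = 2·21 + 10
21 = 2·10 + 1
10 = 10·1 + 0
gcd(323, 521) = 1, so the inverse exists.
Bézout: 1 = 31·521 − 50·323.
So 323⁻¹ ≡ −50 ≡ 471 (mod 521).

471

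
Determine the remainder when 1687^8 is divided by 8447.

Compute successive squares:
1687^1 ≡ 1687 (mod 8447)
1687^2 ≡ 1687^2 = 2845969 ≡ 7777 (mod 8447)
1687^4 ≡ 7777^2 = 60481729 ≡ 1209 (mod 8447)
1687^8 ≡ 1209^2 = 1461681 ≡ 350 (mod 8447)
So 1687^8 ≡ 350 (mod 8447).

350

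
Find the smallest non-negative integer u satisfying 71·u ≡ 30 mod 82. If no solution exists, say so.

42

gcd(71, 82) = 1, so a unique solution mod 82 exists.
71⁻¹ ≡ 67 (mod 82).
u ≡ 67·30 ≡ 42 (mod 82).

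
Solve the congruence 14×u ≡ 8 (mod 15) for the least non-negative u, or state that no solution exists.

gcd(14, 15) = 1, so a unique solution mod 15 exists.
14⁻¹ ≡ 14 (mod 15).
u ≡ 14×8 ≡ 7 (mod 15).

7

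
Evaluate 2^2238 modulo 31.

Using repeated squaring:
2^1 ≡ 2 (mod 31)
2^2 ≡ 2^2 = 4 (mod 31)
2^4 ≡ 4^2 = 16 (mod 31)
2^8 ≡ 16^2 = 256 ≡ 8 (mod 31)
2^16 ≡ 8^2 = 64 ≡ 2 (mod 31)
2^32 ≡ 2^2 = 4 (mod 31)
2^64 ≡ 4^2 = 16 (mod 31)
2^128 ≡ 16^2 = 256 ≡ 8 (mod 31)
2^256 ≡ 8^2 = 64 ≡ 2 (mod 31)
2^512 ≡ 2^2 = 4 (mod 31)
2^1024 ≡ 4^2 = 16 (mod 31)
2^2048 ≡ 16^2 = 256 ≡ 8 (mod 31)
2^2238 = 2^2048 * 2^128 * 2^32 * 2^16 * 2^8 * 2^4 * 2^2 ≡ 8 * 8 * 4 * 2 * 8 * 16 * 4 (mod 31).
Accumulate the product:
8 * 8 = 64 ≡ 2
2 * 4 = 8
8 * 2 = 16
16 * 8 = 128 ≡ 4
4 * 16 = 64 ≡ 2
2 * 4 = 8

8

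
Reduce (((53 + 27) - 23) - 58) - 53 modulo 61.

53 + 27 = 80 ≡ 19 (mod 61)
19 - 23 = -4 ≡ 57 (mod 61)
57 - 58 = -1 ≡ 60 (mod 61)
60 - 53 = 7

7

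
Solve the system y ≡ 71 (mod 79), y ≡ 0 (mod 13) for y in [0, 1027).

624

79⁻¹ mod 13: 79×1 ≡ 1 (mod 13), so 79⁻¹ ≡ 1.
y = 71 + 79×((0 − 71)×1 mod 13) = 71 + 79×7 = 624.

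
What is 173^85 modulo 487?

173^1 ≡ 173 (mod 487)
173^2 ≡ 173^2 = 29929 ≡ 222 (mod 487)
173^4 ≡ 222^2 = 49284 ≡ 97 (mod 487)
173^8 ≡ 97^2 = 9409 ≡ 156 (mod 487)
173^16 ≡ 156^2 = 24336 ≡ 473 (mod 487)
173^32 ≡ 473^2 = 223729 ≡ 196 (mod 487)
173^64 ≡ 196^2 = 38416 ≡ 430 (mod 487)
173^85 = 173^64 * 173^16 * 173^4 * 173^1 ≡ 430 * 473 * 97 * 173 (mod 487).
Accumulate the product:
430 * 473 = 203390 ≡ 311
311 * 97 = 30167 ≡ 460
460 * 173 = 79580 ≡ 199

199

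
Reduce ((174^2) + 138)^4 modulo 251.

(174)^2 ≡ 156 (mod 251)
156 + 138 = 294 ≡ 43 (mod 251)
(43)^4 ≡ 181 (mod 251)

181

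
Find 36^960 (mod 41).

1

By square-and-multiply:
960 in binary is 1111000000, i.e. 960 = 512 + 256 + 128 + 64.
36^1 ≡ 36 (mod 41)
36^2 ≡ 36^2 = 1296 ≡ 25 (mod 41)
36^4 ≡ 25^2 = 625 ≡ 10 (mod 41)
36^8 ≡ 10^2 = 100 ≡ 18 (mod 41)
36^16 ≡ 18^2 = 324 ≡ 37 (mod 41)
36^32 ≡ 37^2 = 1369 ≡ 16 (mod 41)
36^64 ≡ 16^2 = 256 ≡ 10 (mod 41)
36^128 ≡ 10^2 = 100 ≡ 18 (mod 41)
36^256 ≡ 18^2 = 324 ≡ 37 (mod 41)
36^512 ≡ 37^2 = 1369 ≡ 16 (mod 41)
36^960 = 36^512 * 36^256 * 36^128 * 36^64 ≡ 16 * 37 * 18 * 10 (mod 41).
Accumulate the product:
16 * 37 = 592 ≡ 18
18 * 18 = 324 ≡ 37
37 * 10 = 370 ≡ 1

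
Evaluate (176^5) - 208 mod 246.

(176)^5 ≡ 44 (mod 246)
44 - 208 = -164 ≡ 82 (mod 246)

82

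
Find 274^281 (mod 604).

Compute successive squares:
274^1 ≡ 274 (mod 604)
274^2 ≡ 274^2 = 75076 ≡ 180 (mod 604)
274^4 ≡ 180^2 = 32400 ≡ 388 (mod 604)
274^8 ≡ 388^2 = 150544 ≡ 148 (mod 604)
274^16 ≡ 148^2 = 21904 ≡ 160 (mod 604)
274^32 ≡ 160^2 = 25600 ≡ 232 (mod 604)
274^64 ≡ 232^2 = 53824 ≡ 68 (mod 604)
274^128 ≡ 68^2 = 4624 ≡ 396 (mod 604)
274^256 ≡ 396^2 = 156816 ≡ 380 (mod 604)
274^281 = 274^256 * 274^16 * 274^8 * 274^1 ≡ 380 * 160 * 148 * 274 (mod 604).
Accumulate the product:
380 * 160 = 60800 ≡ 400
400 * 148 = 59200 ≡ 8
8 * 274 = 2192 ≡ 380

380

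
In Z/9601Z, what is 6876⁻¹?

2646

Apply the Euclidean algorithm and back-substitute:
9601 = 1*6876 + 2725
6876 = 2*2725 + 1426
2725 = 1*1426 + 1299
1426 = 1*1299 + 127
1299 = 10*127 + 29
127 = 4*29 + 11
29 = 2*11 + 7
11 = 1*7 + 4
7 = 1*4 + 3
4 = 1*3 + 1
3 = 3*1 + 0
gcd(6876, 9601) = 1, so the inverse exists.
Back-substitute for 1:
1 = 1*4 − 1*3
  = −1*7 + 2*4
  = 2*11 − 3*7
  = −3*29 + 8*11
  = 8*127 − 35*29
  = −35*1299 + 358*127
  = 358*1426 − 393*1299
  = −393*2725 + 751*1426
  = 751*6876 − 1895*2725
  = −1895*9601 + 2646*6876
So 6876⁻¹ ≡ 2646 (mod 9601).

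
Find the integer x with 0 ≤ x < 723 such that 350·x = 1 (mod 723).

723 = 2×350 + 23
350 = 15×23 + 5
23 = 4×5 + 3
5 = 1×3 + 2
3 = 1×2 + 1
2 = 2×1 + 0
gcd(350, 723) = 1, so the inverse exists.
Bézout: 1 = 137×723 − 283×350.
So 350⁻¹ ≡ −283 ≡ 440 (mod 723).

440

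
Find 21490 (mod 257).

21490 = 83·257 + 159, so 21490 ≡ 159 (mod 257).

159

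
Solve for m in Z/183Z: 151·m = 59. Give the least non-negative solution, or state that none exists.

gcd(151, 183) = 1, so a unique solution mod 183 exists.
151⁻¹ ≡ 40 (mod 183).
m ≡ 40·59 ≡ 164 (mod 183).

164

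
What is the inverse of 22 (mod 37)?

Run the extended Euclidean algorithm:
37 = 1×22 + 15
22 = 1×15 + 7
15 = 2×7 + 1
7 = 7×1 + 0
gcd(22, 37) = 1, so the inverse exists.
Back-substitute for 1:
1 = 1×15 − 2×7
  = −2×22 + 3×15
  = 3×37 − 5×22
So 22⁻¹ ≡ −5 ≡ 32 (mod 37).

32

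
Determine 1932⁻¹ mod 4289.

2200

Run the extended Euclidean algorithm:
4289 = 2×1932 + 425
1932 = 4×425 + 232
425 = 1×232 + 193
232 = 1×193 + 39
193 = 4×39 + 37
39 = 1×37 + 2
37 = 18×2 + 1
2 = 2×1 + 0
gcd(1932, 4289) = 1, so the inverse exists.
Bézout: 1 = 941×4289 − 2089×1932.
So 1932⁻¹ ≡ −2089 ≡ 2200 (mod 4289).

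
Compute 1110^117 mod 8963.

117 in binary is 1110101, i.e. 117 = 64 + 32 + 16 + 4 + 1.
1110^1 ≡ 1110 (mod 8963)
1110^2 ≡ 1110^2 = 1232100 ≡ 4169 (mod 8963)
1110^4 ≡ 4169^2 = 17380561 ≡ 1304 (mod 8963)
1110^8 ≡ 1304^2 = 1700416 ≡ 6409 (mod 8963)
1110^16 ≡ 6409^2 = 41075281 ≡ 6815 (mod 8963)
1110^32 ≡ 6815^2 = 46444225 ≡ 6922 (mod 8963)
1110^64 ≡ 6922^2 = 47914084 ≡ 6849 (mod 8963)
1110^117 = 1110^64 × 1110^32 × 1110^16 × 1110^4 × 1110^1 ≡ 6849 × 6922 × 6815 × 1304 × 1110 (mod 8963).
Accumulate the product:
6849 × 6922 = 47408778 ≡ 3471
3471 × 6815 = 23654865 ≡ 1508
1508 × 1304 = 1966432 ≡ 3535
3535 × 1110 = 3923850 ≡ 7019

7019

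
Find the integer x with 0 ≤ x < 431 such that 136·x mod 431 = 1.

431 = 3*136 + 23
136 = 5*23 + 21
23 = 1*21 + 2
21 = 10*2 + 1
2 = 2*1 + 0
gcd(136, 431) = 1, so the inverse exists.
Back-substitute for 1:
1 = 1*21 − 10*2
  = −10*23 + 11*21
  = 11*136 − 65*23
  = −65*431 + 206*136
So 136⁻¹ ≡ 206 (mod 431).

206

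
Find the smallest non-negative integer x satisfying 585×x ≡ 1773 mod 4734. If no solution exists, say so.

gcd(585, 4734) = 9, and 9 | 1773, so solutions exist.
Divide through by 9: 65×x ≡ 197 (mod 526).
65⁻¹ ≡ 437 (mod 526).
x ≡ 437×197 ≡ 351 (mod 526).
The smallest non-negative solution is x = 351.

351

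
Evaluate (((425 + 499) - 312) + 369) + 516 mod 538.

425 + 499 = 924 ≡ 386 (mod 538)
386 - 312 = 74
74 + 369 = 443
443 + 516 = 959 ≡ 421 (mod 538)

421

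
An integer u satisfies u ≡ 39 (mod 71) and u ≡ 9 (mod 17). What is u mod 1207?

536

71⁻¹ mod 17: 71×6 ≡ 1 (mod 17), so 71⁻¹ ≡ 6.
u = 39 + 71×((9 − 39)×6 mod 17) = 39 + 71×7 = 536.
Check: 536 mod 71 = 39, 536 mod 17 = 9. ✓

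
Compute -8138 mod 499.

345

-8138 = -17*499 + 345, so -8138 ≡ 345 (mod 499).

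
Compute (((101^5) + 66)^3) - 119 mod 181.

(101)^5 ≡ 108 (mod 181)
108 + 66 = 174
(174)^3 ≡ 19 (mod 181)
19 - 119 = -100 ≡ 81 (mod 181)

81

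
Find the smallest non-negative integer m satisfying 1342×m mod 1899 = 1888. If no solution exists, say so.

gcd(1342, 1899) = 1, so a unique solution mod 1899 exists.
1342⁻¹ ≡ 658 (mod 1899).
m ≡ 658×1888 ≡ 358 (mod 1899).

358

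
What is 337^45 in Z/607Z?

Using repeated squaring:
45 in binary is 101101, i.e. 45 = 32 + 8 + 4 + 1.
337^1 ≡ 337 (mod 607)
337^2 ≡ 337^2 = 113569 ≡ 60 (mod 607)
337^4 ≡ 60^2 = 3600 ≡ 565 (mod 607)
337^8 ≡ 565^2 = 319225 ≡ 550 (mod 607)
337^16 ≡ 550^2 = 302500 ≡ 214 (mod 607)
337^32 ≡ 214^2 = 45796 ≡ 271 (mod 607)
337^45 = 337^32 × 337^8 × 337^4 × 337^1 ≡ 271 × 550 × 565 × 337 (mod 607).
Accumulate the product:
271 × 550 = 149050 ≡ 335
335 × 565 = 189275 ≡ 498
498 × 337 = 167826 ≡ 294

294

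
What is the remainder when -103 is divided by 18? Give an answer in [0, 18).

-103 = -6*18 + 5, so -103 ≡ 5 (mod 18).

5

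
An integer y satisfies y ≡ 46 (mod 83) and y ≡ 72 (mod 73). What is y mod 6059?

83⁻¹ mod 73: 83*22 ≡ 1 (mod 73), so 83⁻¹ ≡ 22.
y = 46 + 83*((72 − 46)*22 mod 73) = 46 + 83*61 = 5109.

5109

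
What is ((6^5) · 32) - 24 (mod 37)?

(6)^5 ≡ 6 (mod 37)
6 · 32 = 192 ≡ 7 (mod 37)
7 - 24 = -17 ≡ 20 (mod 37)

20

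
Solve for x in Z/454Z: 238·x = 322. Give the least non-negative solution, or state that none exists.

gcd(238, 454) = 2, and 2 | 322, so solutions exist.
Divide through by 2: 119·x ≡ 161 (mod 227).
119⁻¹ ≡ 124 (mod 227).
x ≡ 124·161 ≡ 215 (mod 227).
The smallest non-negative solution is x = 215.

215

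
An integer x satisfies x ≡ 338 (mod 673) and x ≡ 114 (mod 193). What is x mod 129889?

673⁻¹ mod 193: 673·154 ≡ 1 (mod 193), so 673⁻¹ ≡ 154.
x = 338 + 673·((114 − 338)·154 mod 193) = 338 + 673·51 = 34661.

34661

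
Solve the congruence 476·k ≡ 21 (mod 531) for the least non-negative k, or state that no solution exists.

492

gcd(476, 531) = 1, so a unique solution mod 531 exists.
476⁻¹ ≡ 251 (mod 531).
k ≡ 251·21 ≡ 492 (mod 531).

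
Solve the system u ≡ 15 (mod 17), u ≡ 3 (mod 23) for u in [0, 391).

17⁻¹ mod 23: 17*19 ≡ 1 (mod 23), so 17⁻¹ ≡ 19.
u = 15 + 17*((3 − 15)*19 mod 23) = 15 + 17*2 = 49.
Check: 49 mod 17 = 15, 49 mod 23 = 3. ✓

49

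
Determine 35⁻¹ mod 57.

57 = 1*35 + 22
35 = 1*22 + 13
22 = 1*13 + 9
13 = 1*9 + 4
9 = 2*4 + 1
4 = 4*1 + 0
gcd(35, 57) = 1, so the inverse exists.
Bézout: 1 = 8*57 − 13*35.
So 35⁻¹ ≡ −13 ≡ 44 (mod 57).

44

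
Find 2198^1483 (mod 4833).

1483 in binary is 10111001011, i.e. 1483 = 1024 + 256 + 128 + 64 + 8 + 2 + 1.
2198^1 ≡ 2198 (mod 4833)
2198^2 ≡ 2198^2 = 4831204 ≡ 3037 (mod 4833)
2198^4 ≡ 3037^2 = 9223369 ≡ 2005 (mod 4833)
2198^8 ≡ 2005^2 = 4020025 ≡ 3802 (mod 4833)
2198^16 ≡ 3802^2 = 14455204 ≡ 4534 (mod 4833)
2198^32 ≡ 4534^2 = 20557156 ≡ 2407 (mod 4833)
2198^64 ≡ 2407^2 = 5793649 ≡ 3715 (mod 4833)
2198^128 ≡ 3715^2 = 13801225 ≡ 3010 (mod 4833)
2198^256 ≡ 3010^2 = 9060100 ≡ 3058 (mod 4833)
2198^512 ≡ 3058^2 = 9351364 ≡ 4342 (mod 4833)
2198^1024 ≡ 4342^2 = 18852964 ≡ 4264 (mod 4833)
2198^1483 = 2198^1024 · 2198^256 · 2198^128 · 2198^64 · 2198^8 · 2198^2 · 2198^1 ≡ 4264 · 3058 · 3010 · 3715 · 3802 · 3037 · 2198 (mod 4833).
Accumulate the product:
4264 · 3058 = 13039312 ≡ 4711
4711 · 3010 = 14180110 ≡ 88
88 · 3715 = 326920 ≡ 3109
3109 · 3802 = 11820418 ≡ 3733
3733 · 3037 = 11337121 ≡ 3736
3736 · 2198 = 8211728 ≡ 461

461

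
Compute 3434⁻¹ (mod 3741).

3741 = 1×3434 + 307
3434 = 11×307 + 57
307 = 5×57 + 22
57 = 2×22 + 13
22 = 1×13 + 9
13 = 1×9 + 4
9 = 2×4 + 1
4 = 4×1 + 0
gcd(3434, 3741) = 1, so the inverse exists.
Bézout: 1 = 783×3741 − 853×3434.
So 3434⁻¹ ≡ −853 ≡ 2888 (mod 3741).

2888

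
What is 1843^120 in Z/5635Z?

491

120 in binary is 1111000, i.e. 120 = 64 + 32 + 16 + 8.
1843^1 ≡ 1843 (mod 5635)
1843^2 ≡ 1843^2 = 3396649 ≡ 4379 (mod 5635)
1843^4 ≡ 4379^2 = 19175641 ≡ 5371 (mod 5635)
1843^8 ≡ 5371^2 = 28847641 ≡ 2076 (mod 5635)
1843^16 ≡ 2076^2 = 4309776 ≡ 4636 (mod 5635)
1843^32 ≡ 4636^2 = 21492496 ≡ 606 (mod 5635)
1843^64 ≡ 606^2 = 367236 ≡ 961 (mod 5635)
1843^120 = 1843^64 * 1843^32 * 1843^16 * 1843^8 ≡ 961 * 606 * 4636 * 2076 (mod 5635).
Accumulate the product:
961 * 606 = 582366 ≡ 1961
1961 * 4636 = 9091196 ≡ 1941
1941 * 2076 = 4029516 ≡ 491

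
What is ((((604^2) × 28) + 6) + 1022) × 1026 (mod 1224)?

(604)^2 ≡ 64 (mod 1224)
64 × 28 = 1792 ≡ 568 (mod 1224)
568 + 6 = 574
574 + 1022 = 1596 ≡ 372 (mod 1224)
372 × 1026 = 381672 ≡ 1008 (mod 1224)

1008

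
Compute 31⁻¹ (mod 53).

12

53 = 1*31 + 22
31 = 1*22 + 9
22 = 2*9 + 4
9 = 2*4 + 1
4 = 4*1 + 0
gcd(31, 53) = 1, so the inverse exists.
Back-substitute for 1:
1 = 1*9 − 2*4
  = −2*22 + 5*9
  = 5*31 − 7*22
  = −7*53 + 12*31
So 31⁻¹ ≡ 12 (mod 53).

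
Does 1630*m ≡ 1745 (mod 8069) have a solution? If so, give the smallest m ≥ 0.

2897

gcd(1630, 8069) = 1, so a unique solution mod 8069 exists.
1630⁻¹ ≡ 797 (mod 8069).
m ≡ 797*1745 ≡ 2897 (mod 8069).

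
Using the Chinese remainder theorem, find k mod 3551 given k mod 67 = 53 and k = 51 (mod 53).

67⁻¹ mod 53: 67×19 ≡ 1 (mod 53), so 67⁻¹ ≡ 19.
k = 53 + 67×((51 − 53)×19 mod 53) = 53 + 67×15 = 1058.
Check: 1058 mod 67 = 53, 1058 mod 53 = 51. ✓

1058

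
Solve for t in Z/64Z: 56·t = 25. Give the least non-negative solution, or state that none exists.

gcd(56, 64) = 8, and 8 does not divide 25.
So the congruence has no solution.

no solution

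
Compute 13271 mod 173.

123

13271 = 76*173 + 123, so 13271 ≡ 123 (mod 173).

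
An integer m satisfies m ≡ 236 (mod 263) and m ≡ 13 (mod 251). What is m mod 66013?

263⁻¹ mod 251: 263·21 ≡ 1 (mod 251), so 263⁻¹ ≡ 21.
m = 236 + 263·((13 − 236)·21 mod 251) = 236 + 263·86 = 22854.
Check: 22854 mod 263 = 236, 22854 mod 251 = 13. ✓

22854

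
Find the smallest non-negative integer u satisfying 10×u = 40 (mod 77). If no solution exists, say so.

4

gcd(10, 77) = 1, so a unique solution mod 77 exists.
10⁻¹ ≡ 54 (mod 77).
u ≡ 54×40 ≡ 4 (mod 77).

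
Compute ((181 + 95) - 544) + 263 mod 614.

181 + 95 = 276
276 - 544 = -268 ≡ 346 (mod 614)
346 + 263 = 609

609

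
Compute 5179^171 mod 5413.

2746

Using repeated squaring:
5179^1 ≡ 5179 (mod 5413)
5179^2 ≡ 5179^2 = 26822041 ≡ 626 (mod 5413)
5179^4 ≡ 626^2 = 391876 ≡ 2140 (mod 5413)
5179^8 ≡ 2140^2 = 4579600 ≡ 202 (mod 5413)
5179^16 ≡ 202^2 = 40804 ≡ 2913 (mod 5413)
5179^32 ≡ 2913^2 = 8485569 ≡ 3398 (mod 5413)
5179^64 ≡ 3398^2 = 11546404 ≡ 475 (mod 5413)
5179^128 ≡ 475^2 = 225625 ≡ 3692 (mod 5413)
5179^171 = 5179^128 × 5179^32 × 5179^8 × 5179^2 × 5179^1 ≡ 3692 × 3398 × 202 × 626 × 5179 (mod 5413).
Accumulate the product:
3692 × 3398 = 12545416 ≡ 3495
3495 × 202 = 705990 ≡ 2300
2300 × 626 = 1439800 ≡ 5355
5355 × 5179 = 27733545 ≡ 2746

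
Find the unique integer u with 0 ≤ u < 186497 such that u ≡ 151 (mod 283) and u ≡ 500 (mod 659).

283⁻¹ mod 659: 283·496 ≡ 1 (mod 659), so 283⁻¹ ≡ 496.
u = 151 + 283·((500 − 151)·496 mod 659) = 151 + 283·446 = 126369.

126369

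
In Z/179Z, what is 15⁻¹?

12

Apply the Euclidean algorithm and back-substitute:
179 = 11×15 + 14
15 = 1×14 + 1
14 = 14×1 + 0
gcd(15, 179) = 1, so the inverse exists.
Back-substitute for 1:
1 = 1×15 − 1×14
  = −1×179 + 12×15
So 15⁻¹ ≡ 12 (mod 179).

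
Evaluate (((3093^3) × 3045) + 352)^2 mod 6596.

1273

(3093)^3 ≡ 2549 (mod 6596)
2549 × 3045 = 7761705 ≡ 4809 (mod 6596)
4809 + 352 = 5161
(5161)^2 ≡ 1273 (mod 6596)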